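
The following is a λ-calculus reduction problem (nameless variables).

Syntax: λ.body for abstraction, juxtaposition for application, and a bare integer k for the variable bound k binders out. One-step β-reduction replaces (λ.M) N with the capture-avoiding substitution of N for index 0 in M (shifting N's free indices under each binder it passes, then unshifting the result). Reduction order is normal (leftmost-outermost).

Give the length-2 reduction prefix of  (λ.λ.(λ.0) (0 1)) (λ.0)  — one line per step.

Answer: after 2 steps: λ.0 (λ.0)

Reduction:
  start: (λ.λ.(λ.0) (0 1)) (λ.0)
  →1  λ.(λ.0) (0 (λ.0))
  →2  λ.0 (λ.0)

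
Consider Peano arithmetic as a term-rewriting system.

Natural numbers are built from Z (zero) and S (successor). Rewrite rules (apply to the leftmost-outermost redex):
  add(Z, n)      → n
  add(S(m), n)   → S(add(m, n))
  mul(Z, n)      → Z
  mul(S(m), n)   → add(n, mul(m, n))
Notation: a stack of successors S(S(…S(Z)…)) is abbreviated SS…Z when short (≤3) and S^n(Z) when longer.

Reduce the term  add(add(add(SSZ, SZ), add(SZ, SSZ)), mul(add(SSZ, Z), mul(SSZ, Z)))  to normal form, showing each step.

  start: add(add(add(SSZ, SZ), add(SZ, SSZ)), mul(add(SSZ, Z), mul(SSZ, Z)))
  step 1: add(add(S(add(SZ, SZ)), add(SZ, SSZ)), mul(add(SSZ, Z), mul(SSZ, Z)))
  step 2: add(S(add(add(SZ, SZ), add(SZ, SSZ))), mul(add(SSZ, Z), mul(SSZ, Z)))
  step 3: S(add(add(add(SZ, SZ), add(SZ, SSZ)), mul(add(SSZ, Z), mul(SSZ, Z))))
  step 4: S(add(add(S(add(Z, SZ)), add(SZ, SSZ)), mul(add(SSZ, Z), mul(SSZ, Z))))
  step 5: S(add(S(add(add(Z, SZ), add(SZ, SSZ))), mul(add(SSZ, Z), mul(SSZ, Z))))
  step 6: S(S(add(add(add(Z, SZ), add(SZ, SSZ)), mul(add(SSZ, Z), mul(SSZ, Z)))))
  step 7: S(S(add(add(SZ, add(SZ, SSZ)), mul(add(SSZ, Z), mul(SSZ, Z)))))
  step 8: S(S(add(S(add(Z, add(SZ, SSZ))), mul(add(SSZ, Z), mul(SSZ, Z)))))
  step 9: S(S(S(add(add(Z, add(SZ, SSZ)), mul(add(SSZ, Z), mul(SSZ, Z))))))
  step 10: S(S(S(add(add(SZ, SSZ), mul(add(SSZ, Z), mul(SSZ, Z))))))
  step 11: S(S(S(add(S(add(Z, SSZ)), mul(add(SSZ, Z), mul(SSZ, Z))))))
  step 12: S(S(S(S(add(add(Z, SSZ), mul(add(SSZ, Z), mul(SSZ, Z)))))))
  step 13: S(S(S(S(add(SSZ, mul(add(SSZ, Z), mul(SSZ, Z)))))))
  step 14: S(S(S(S(S(add(SZ, mul(add(SSZ, Z), mul(SSZ, Z))))))))
  step 15: S(S(S(S(S(S(add(Z, mul(add(SSZ, Z), mul(SSZ, Z)))))))))
  step 16: S(S(S(S(S(S(mul(add(SSZ, Z), mul(SSZ, Z))))))))
  step 17: S(S(S(S(S(S(mul(S(add(SZ, Z)), mul(SSZ, Z))))))))
  step 18: S(S(S(S(S(S(add(mul(SSZ, Z), mul(add(SZ, Z), mul(SSZ, Z)))))))))
  step 19: S(S(S(S(S(S(add(add(Z, mul(SZ, Z)), mul(add(SZ, Z), mul(SSZ, Z)))))))))
  step 20: S(S(S(S(S(S(add(mul(SZ, Z), mul(add(SZ, Z), mul(SSZ, Z)))))))))
  step 21: S(S(S(S(S(S(add(add(Z, mul(Z, Z)), mul(add(SZ, Z), mul(SSZ, Z)))))))))
  step 22: S(S(S(S(S(S(add(mul(Z, Z), mul(add(SZ, Z), mul(SSZ, Z)))))))))
  step 23: S(S(S(S(S(S(add(Z, mul(add(SZ, Z), mul(SSZ, Z)))))))))
  step 24: S(S(S(S(S(S(mul(add(SZ, Z), mul(SSZ, Z))))))))
  step 25: S(S(S(S(S(S(mul(S(add(Z, Z)), mul(SSZ, Z))))))))
  step 26: S(S(S(S(S(S(add(mul(SSZ, Z), mul(add(Z, Z), mul(SSZ, Z)))))))))
  step 27: S(S(S(S(S(S(add(add(Z, mul(SZ, Z)), mul(add(Z, Z), mul(SSZ, Z)))))))))
  step 28: S(S(S(S(S(S(add(mul(SZ, Z), mul(add(Z, Z), mul(SSZ, Z)))))))))
  step 29: S(S(S(S(S(S(add(add(Z, mul(Z, Z)), mul(add(Z, Z), mul(SSZ, Z)))))))))
  step 30: S(S(S(S(S(S(add(mul(Z, Z), mul(add(Z, Z), mul(SSZ, Z)))))))))
  step 31: S(S(S(S(S(S(add(Z, mul(add(Z, Z), mul(SSZ, Z)))))))))
  step 32: S(S(S(S(S(S(mul(add(Z, Z), mul(SSZ, Z))))))))
  step 33: S(S(S(S(S(S(mul(Z, mul(SSZ, Z))))))))
  step 34: S^6(Z)

Answer: normal form = S^6(Z)  (in 34 steps)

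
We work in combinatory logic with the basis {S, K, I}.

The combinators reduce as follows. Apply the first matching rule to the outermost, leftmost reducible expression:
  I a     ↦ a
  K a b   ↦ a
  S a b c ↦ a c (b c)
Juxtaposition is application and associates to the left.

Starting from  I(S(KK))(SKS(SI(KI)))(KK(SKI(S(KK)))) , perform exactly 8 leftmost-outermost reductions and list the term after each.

Answer: after 8 steps: K(K(KI(KK(SKI(S(KK))))))

Reduction:
  start: I(S(KK))(SKS(SI(KI)))(KK(SKI(S(KK))))
  →1  S(KK)(SKS(SI(KI)))(KK(SKI(S(KK))))
  →2  KK(KK(SKI(S(KK))))(SKS(SI(KI))(KK(SKI(S(KK)))))
  →3  K(SKS(SI(KI))(KK(SKI(S(KK)))))
  →4  K(K(SI(KI))(S(SI(KI)))(KK(SKI(S(KK)))))
  →5  K(SI(KI)(KK(SKI(S(KK)))))
  →6  K(I(KK(SKI(S(KK))))(KI(KK(SKI(S(KK))))))
  →7  K(KK(SKI(S(KK)))(KI(KK(SKI(S(KK))))))
  →8  K(K(KI(KK(SKI(S(KK))))))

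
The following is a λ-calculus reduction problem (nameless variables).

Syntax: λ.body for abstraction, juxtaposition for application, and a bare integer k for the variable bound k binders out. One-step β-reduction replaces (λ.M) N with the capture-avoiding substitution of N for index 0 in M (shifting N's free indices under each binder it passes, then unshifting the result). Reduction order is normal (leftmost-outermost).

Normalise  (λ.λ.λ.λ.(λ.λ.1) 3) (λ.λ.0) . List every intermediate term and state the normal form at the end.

Answer: normal form = λ.λ.λ.λ.λ.λ.0  (in 2 steps)

Working:
  start: (λ.λ.λ.λ.(λ.λ.1) 3) (λ.λ.0)
  →1  λ.λ.λ.(λ.λ.1) (λ.λ.0)
  →2  λ.λ.λ.λ.λ.λ.0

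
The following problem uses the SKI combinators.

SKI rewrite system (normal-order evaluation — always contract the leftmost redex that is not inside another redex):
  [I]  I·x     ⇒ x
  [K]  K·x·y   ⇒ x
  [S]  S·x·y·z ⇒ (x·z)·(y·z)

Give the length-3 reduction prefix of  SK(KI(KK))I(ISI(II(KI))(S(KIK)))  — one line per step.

  start: SK(KI(KK))I(ISI(II(KI))(S(KIK)))
  →1  KI(KI(KK)I)(ISI(II(KI))(S(KIK)))
  →2  I(ISI(II(KI))(S(KIK)))
  →3  ISI(II(KI))(S(KIK))

Answer: after 3 steps: ISI(II(KI))(S(KIK))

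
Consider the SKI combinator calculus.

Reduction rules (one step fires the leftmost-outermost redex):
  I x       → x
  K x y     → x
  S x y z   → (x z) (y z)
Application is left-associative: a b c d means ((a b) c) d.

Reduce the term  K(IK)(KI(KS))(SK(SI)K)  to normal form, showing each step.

Answer: normal form = KK  (in 4 steps)

Derivation:
  start: K(IK)(KI(KS))(SK(SI)K)
  [1] IK(SK(SI)K)
  [2] K(SK(SI)K)
  [3] K(KK(SIK))
  [4] KK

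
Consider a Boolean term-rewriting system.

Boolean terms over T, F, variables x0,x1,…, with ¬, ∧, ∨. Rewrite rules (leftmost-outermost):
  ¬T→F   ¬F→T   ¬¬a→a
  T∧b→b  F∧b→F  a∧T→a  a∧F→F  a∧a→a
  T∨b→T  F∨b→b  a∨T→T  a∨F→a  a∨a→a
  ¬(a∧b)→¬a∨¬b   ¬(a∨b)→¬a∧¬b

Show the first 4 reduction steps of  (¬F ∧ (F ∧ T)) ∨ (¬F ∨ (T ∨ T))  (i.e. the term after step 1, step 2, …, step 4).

  start: (¬F ∧ (F ∧ T)) ∨ (¬F ∨ (T ∨ T))
  [1] (T ∧ (F ∧ T)) ∨ (¬F ∨ (T ∨ T))
  [2] (F ∧ T) ∨ (¬F ∨ (T ∨ T))
  [3] F ∨ (¬F ∨ (T ∨ T))
  [4] ¬F ∨ (T ∨ T)

Answer: after 4 steps: ¬F ∨ (T ∨ T)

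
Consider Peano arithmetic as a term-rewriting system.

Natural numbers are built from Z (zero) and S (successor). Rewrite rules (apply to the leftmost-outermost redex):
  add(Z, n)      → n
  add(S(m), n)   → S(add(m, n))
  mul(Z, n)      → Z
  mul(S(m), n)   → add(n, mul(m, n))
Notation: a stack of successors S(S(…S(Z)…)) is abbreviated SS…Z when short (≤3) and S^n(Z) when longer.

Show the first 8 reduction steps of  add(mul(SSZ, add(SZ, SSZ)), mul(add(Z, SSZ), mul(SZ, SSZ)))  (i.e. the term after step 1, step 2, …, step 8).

Answer: after 8 steps: S(S(add(S(add(Z, mul(SZ, add(SZ, SSZ)))), mul(add(Z, SSZ), mul(SZ, SSZ)))))

Derivation:
  start: add(mul(SSZ, add(SZ, SSZ)), mul(add(Z, SSZ), mul(SZ, SSZ)))
  →1  add(add(add(SZ, SSZ), mul(SZ, add(SZ, SSZ))), mul(add(Z, SSZ), mul(SZ, SSZ)))
  →2  add(add(S(add(Z, SSZ)), mul(SZ, add(SZ, SSZ))), mul(add(Z, SSZ), mul(SZ, SSZ)))
  →3  add(S(add(add(Z, SSZ), mul(SZ, add(SZ, SSZ)))), mul(add(Z, SSZ), mul(SZ, SSZ)))
  →4  S(add(add(add(Z, SSZ), mul(SZ, add(SZ, SSZ))), mul(add(Z, SSZ), mul(SZ, SSZ))))
  →5  S(add(add(SSZ, mul(SZ, add(SZ, SSZ))), mul(add(Z, SSZ), mul(SZ, SSZ))))
  →6  S(add(S(add(SZ, mul(SZ, add(SZ, SSZ)))), mul(add(Z, SSZ), mul(SZ, SSZ))))
  →7  S(S(add(add(SZ, mul(SZ, add(SZ, SSZ))), mul(add(Z, SSZ), mul(SZ, SSZ)))))
  →8  S(S(add(S(add(Z, mul(SZ, add(SZ, SSZ)))), mul(add(Z, SSZ), mul(SZ, SSZ)))))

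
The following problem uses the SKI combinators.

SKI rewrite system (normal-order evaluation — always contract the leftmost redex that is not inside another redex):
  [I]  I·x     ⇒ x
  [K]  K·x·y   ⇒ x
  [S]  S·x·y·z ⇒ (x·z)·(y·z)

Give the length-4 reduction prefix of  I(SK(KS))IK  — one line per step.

  start: I(SK(KS))IK
  →1  SK(KS)IK
  →2  KI(KSI)K
  →3  IK
  →4  K

Answer: after 4 steps: K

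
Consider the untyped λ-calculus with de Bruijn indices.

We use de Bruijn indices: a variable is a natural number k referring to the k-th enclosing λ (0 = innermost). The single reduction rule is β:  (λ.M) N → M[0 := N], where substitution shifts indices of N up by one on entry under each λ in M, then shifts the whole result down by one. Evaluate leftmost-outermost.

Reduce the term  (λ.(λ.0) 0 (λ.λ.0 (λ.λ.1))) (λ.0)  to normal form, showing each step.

Answer: normal form = λ.λ.0 (λ.λ.1)  (in 3 steps)

Working:
  start: (λ.(λ.0) 0 (λ.λ.0 (λ.λ.1))) (λ.0)
  [1] (λ.0) (λ.0) (λ.λ.0 (λ.λ.1))
  [2] (λ.0) (λ.λ.0 (λ.λ.1))
  [3] λ.λ.0 (λ.λ.1)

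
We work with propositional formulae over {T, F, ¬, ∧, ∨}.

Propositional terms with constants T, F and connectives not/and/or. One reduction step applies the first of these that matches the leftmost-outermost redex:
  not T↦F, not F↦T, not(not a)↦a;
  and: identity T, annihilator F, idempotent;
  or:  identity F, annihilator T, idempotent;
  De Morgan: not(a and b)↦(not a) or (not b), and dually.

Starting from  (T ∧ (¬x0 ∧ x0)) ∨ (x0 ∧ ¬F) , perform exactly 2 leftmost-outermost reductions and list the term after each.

Answer: after 2 steps: (¬x0 ∧ x0) ∨ (x0 ∧ T)

Working:
  start: (T ∧ (¬x0 ∧ x0)) ∨ (x0 ∧ ¬F)
  [1] (¬x0 ∧ x0) ∨ (x0 ∧ ¬F)
  [2] (¬x0 ∧ x0) ∨ (x0 ∧ T)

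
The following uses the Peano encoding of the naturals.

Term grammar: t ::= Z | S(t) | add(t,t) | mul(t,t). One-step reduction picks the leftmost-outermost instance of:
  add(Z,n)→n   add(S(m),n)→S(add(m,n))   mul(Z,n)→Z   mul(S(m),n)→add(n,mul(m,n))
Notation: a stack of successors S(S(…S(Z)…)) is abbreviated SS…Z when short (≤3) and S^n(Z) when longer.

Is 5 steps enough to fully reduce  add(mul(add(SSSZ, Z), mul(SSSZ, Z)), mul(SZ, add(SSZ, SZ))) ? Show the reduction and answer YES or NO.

  start: add(mul(add(SSSZ, Z), mul(SSSZ, Z)), mul(SZ, add(SSZ, SZ)))
  →1  add(mul(S(add(SSZ, Z)), mul(SSSZ, Z)), mul(SZ, add(SSZ, SZ)))
  →2  add(add(mul(SSSZ, Z), mul(add(SSZ, Z), mul(SSSZ, Z))), mul(SZ, add(SSZ, SZ)))
  →3  add(add(add(Z, mul(SSZ, Z)), mul(add(SSZ, Z), mul(SSSZ, Z))), mul(SZ, add(SSZ, SZ)))
  →4  add(add(mul(SSZ, Z), mul(add(SSZ, Z), mul(SSSZ, Z))), mul(SZ, add(SSZ, SZ)))
  →5  add(add(add(Z, mul(SZ, Z)), mul(add(SSZ, Z), mul(SSSZ, Z))), mul(SZ, add(SSZ, SZ)))

Answer: NO — after 5 steps the term is add(add(add(Z, mul(SZ, Z)), mul(add(SSZ, Z), mul(SSSZ, Z))), mul(SZ, add(SSZ, SZ))), not yet normal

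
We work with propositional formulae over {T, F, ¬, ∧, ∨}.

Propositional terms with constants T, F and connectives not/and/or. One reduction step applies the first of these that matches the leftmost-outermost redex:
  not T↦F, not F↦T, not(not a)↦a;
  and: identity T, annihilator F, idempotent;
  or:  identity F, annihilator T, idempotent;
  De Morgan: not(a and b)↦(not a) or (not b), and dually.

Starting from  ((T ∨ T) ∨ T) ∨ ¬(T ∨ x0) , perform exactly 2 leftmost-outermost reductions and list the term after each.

Answer: after 2 steps: T

Reduction:
  start: ((T ∨ T) ∨ T) ∨ ¬(T ∨ x0)
  [1] T ∨ ¬(T ∨ x0)
  [2] T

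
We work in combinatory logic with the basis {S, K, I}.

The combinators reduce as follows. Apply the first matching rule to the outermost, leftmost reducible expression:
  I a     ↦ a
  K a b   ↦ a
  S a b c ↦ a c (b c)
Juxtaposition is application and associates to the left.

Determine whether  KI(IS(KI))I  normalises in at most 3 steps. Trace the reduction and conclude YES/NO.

Answer: YES — reaches normal form I in 2 ≤ 3 steps

Reduction:
  start: KI(IS(KI))I
  [1] II
  [2] I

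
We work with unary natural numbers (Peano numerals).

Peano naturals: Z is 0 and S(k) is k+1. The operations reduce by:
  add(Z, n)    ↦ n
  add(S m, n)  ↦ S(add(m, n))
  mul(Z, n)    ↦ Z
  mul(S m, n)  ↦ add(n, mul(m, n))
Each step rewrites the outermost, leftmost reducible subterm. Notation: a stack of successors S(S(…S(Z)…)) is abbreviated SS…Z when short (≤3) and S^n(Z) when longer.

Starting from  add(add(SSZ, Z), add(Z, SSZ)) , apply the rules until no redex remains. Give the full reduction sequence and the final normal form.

  start: add(add(SSZ, Z), add(Z, SSZ))
  →1  add(S(add(SZ, Z)), add(Z, SSZ))
  →2  S(add(add(SZ, Z), add(Z, SSZ)))
  →3  S(add(S(add(Z, Z)), add(Z, SSZ)))
  →4  S(S(add(add(Z, Z), add(Z, SSZ))))
  →5  S(S(add(Z, add(Z, SSZ))))
  →6  S(S(add(Z, SSZ)))
  →7  S^4(Z)

Answer: normal form = S^4(Z)  (in 7 steps)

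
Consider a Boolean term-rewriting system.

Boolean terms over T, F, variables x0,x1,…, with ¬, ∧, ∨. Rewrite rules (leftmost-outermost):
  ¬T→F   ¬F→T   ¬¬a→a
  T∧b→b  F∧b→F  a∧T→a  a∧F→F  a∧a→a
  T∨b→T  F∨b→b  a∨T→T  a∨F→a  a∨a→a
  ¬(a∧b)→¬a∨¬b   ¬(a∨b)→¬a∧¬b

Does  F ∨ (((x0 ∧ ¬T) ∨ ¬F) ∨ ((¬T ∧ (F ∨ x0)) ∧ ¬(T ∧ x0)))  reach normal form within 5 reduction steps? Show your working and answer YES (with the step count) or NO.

  start: F ∨ (((x0 ∧ ¬T) ∨ ¬F) ∨ ((¬T ∧ (F ∨ x0)) ∧ ¬(T ∧ x0)))
  [1] ((x0 ∧ ¬T) ∨ ¬F) ∨ ((¬T ∧ (F ∨ x0)) ∧ ¬(T ∧ x0))
  [2] ((x0 ∧ F) ∨ ¬F) ∨ ((¬T ∧ (F ∨ x0)) ∧ ¬(T ∧ x0))
  [3] (F ∨ ¬F) ∨ ((¬T ∧ (F ∨ x0)) ∧ ¬(T ∧ x0))
  [4] ¬F ∨ ((¬T ∧ (F ∨ x0)) ∧ ¬(T ∧ x0))
  [5] T ∨ ((¬T ∧ (F ∨ x0)) ∧ ¬(T ∧ x0))

Answer: NO — after 5 steps the term is T ∨ ((¬T ∧ (F ∨ x0)) ∧ ¬(T ∧ x0)), not yet normal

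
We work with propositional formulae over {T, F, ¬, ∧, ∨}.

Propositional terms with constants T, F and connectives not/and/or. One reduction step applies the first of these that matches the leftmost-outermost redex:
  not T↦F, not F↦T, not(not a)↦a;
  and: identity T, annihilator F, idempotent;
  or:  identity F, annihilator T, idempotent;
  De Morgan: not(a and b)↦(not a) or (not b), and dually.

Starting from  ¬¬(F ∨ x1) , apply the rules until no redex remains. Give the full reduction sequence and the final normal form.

  start: ¬¬(F ∨ x1)
  [1] F ∨ x1
  [2] x1

Answer: normal form = x1  (in 2 steps)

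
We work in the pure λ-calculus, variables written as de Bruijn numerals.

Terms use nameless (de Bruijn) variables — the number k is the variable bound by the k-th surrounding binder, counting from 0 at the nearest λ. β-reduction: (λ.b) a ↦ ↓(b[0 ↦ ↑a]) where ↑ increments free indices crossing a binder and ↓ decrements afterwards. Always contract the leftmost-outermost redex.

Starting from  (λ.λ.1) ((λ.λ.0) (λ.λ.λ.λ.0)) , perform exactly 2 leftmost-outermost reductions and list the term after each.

  start: (λ.λ.1) ((λ.λ.0) (λ.λ.λ.λ.0))
  →1  λ.(λ.λ.0) (λ.λ.λ.λ.0)
  →2  λ.λ.0

Answer: after 2 steps: λ.λ.0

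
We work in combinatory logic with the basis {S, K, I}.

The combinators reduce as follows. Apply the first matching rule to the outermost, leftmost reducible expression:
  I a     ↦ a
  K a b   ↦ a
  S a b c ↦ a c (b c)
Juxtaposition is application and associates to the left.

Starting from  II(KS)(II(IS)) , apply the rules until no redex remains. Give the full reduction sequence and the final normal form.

Answer: normal form = S  (in 3 steps)

Derivation:
  start: II(KS)(II(IS))
  step 1: I(KS)(II(IS))
  step 2: KS(II(IS))
  step 3: S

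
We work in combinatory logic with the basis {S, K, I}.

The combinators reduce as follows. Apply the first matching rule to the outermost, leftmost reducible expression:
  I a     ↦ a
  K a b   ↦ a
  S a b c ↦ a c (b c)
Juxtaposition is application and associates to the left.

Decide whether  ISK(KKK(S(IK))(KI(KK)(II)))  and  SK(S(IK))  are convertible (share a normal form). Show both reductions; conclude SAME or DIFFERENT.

Answer: SAME — A ⇓ SK(SK), B ⇓ SK(SK)

Derivation:
Term A:
  start: ISK(KKK(S(IK))(KI(KK)(II)))
  →1  SK(KKK(S(IK))(KI(KK)(II)))
  →2  SK(K(S(IK))(KI(KK)(II)))
  →3  SK(S(IK))
  →4  SK(SK)

Term B:
  start: SK(S(IK))
  →1  SK(SK)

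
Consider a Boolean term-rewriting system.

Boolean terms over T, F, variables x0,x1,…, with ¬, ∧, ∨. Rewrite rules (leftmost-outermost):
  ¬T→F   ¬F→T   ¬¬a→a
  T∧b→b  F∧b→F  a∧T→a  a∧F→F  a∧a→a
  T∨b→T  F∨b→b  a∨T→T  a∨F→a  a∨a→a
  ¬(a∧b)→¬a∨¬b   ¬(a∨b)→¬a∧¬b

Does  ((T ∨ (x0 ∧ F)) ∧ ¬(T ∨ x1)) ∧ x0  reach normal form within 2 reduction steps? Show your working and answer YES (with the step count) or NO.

Answer: NO — after 2 steps the term is ¬(T ∨ x1) ∧ x0, not yet normal

Reduction:
  start: ((T ∨ (x0 ∧ F)) ∧ ¬(T ∨ x1)) ∧ x0
  step 1: (T ∧ ¬(T ∨ x1)) ∧ x0
  step 2: ¬(T ∨ x1) ∧ x0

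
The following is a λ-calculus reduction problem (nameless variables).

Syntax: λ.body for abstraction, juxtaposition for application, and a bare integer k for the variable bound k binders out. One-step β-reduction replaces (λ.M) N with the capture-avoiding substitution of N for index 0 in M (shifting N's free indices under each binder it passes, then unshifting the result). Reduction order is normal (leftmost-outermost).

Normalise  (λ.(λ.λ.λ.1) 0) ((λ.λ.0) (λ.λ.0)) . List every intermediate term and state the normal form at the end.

Answer: normal form = λ.λ.1  (in 2 steps)

Derivation:
  start: (λ.(λ.λ.λ.1) 0) ((λ.λ.0) (λ.λ.0))
  step 1: (λ.λ.λ.1) ((λ.λ.0) (λ.λ.0))
  step 2: λ.λ.1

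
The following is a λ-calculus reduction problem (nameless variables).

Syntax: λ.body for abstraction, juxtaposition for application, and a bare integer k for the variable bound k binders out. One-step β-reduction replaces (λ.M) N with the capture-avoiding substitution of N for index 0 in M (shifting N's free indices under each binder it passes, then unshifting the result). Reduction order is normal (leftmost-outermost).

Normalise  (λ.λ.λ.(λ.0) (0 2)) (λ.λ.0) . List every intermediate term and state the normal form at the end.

Answer: normal form = λ.λ.0 (λ.λ.0)  (in 2 steps)

Working:
  start: (λ.λ.λ.(λ.0) (0 2)) (λ.λ.0)
  [1] λ.λ.(λ.0) (0 (λ.λ.0))
  [2] λ.λ.0 (λ.λ.0)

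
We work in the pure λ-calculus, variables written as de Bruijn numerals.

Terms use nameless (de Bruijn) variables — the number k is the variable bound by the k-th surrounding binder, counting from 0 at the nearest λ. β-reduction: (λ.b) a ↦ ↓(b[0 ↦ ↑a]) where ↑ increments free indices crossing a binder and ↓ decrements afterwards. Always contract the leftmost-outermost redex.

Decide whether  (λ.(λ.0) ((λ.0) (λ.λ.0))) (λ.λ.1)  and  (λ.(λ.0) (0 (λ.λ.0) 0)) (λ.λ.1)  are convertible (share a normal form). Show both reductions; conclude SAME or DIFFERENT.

Answer: SAME — A ⇓ λ.λ.0, B ⇓ λ.λ.0

Reduction:
Term A:
  start: (λ.(λ.0) ((λ.0) (λ.λ.0))) (λ.λ.1)
  [1] (λ.0) ((λ.0) (λ.λ.0))
  [2] (λ.0) (λ.λ.0)
  [3] λ.λ.0

Term B:
  start: (λ.(λ.0) (0 (λ.λ.0) 0)) (λ.λ.1)
  [1] (λ.0) ((λ.λ.1) (λ.λ.0) (λ.λ.1))
  [2] (λ.λ.1) (λ.λ.0) (λ.λ.1)
  [3] (λ.λ.λ.0) (λ.λ.1)
  [4] λ.λ.0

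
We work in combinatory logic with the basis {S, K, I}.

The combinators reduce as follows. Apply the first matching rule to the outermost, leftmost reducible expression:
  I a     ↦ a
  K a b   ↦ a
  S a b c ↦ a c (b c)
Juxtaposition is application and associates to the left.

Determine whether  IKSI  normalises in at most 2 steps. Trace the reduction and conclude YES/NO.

Answer: YES — reaches normal form S in 2 ≤ 2 steps

Reduction:
  start: IKSI
  →1  KSI
  →2  S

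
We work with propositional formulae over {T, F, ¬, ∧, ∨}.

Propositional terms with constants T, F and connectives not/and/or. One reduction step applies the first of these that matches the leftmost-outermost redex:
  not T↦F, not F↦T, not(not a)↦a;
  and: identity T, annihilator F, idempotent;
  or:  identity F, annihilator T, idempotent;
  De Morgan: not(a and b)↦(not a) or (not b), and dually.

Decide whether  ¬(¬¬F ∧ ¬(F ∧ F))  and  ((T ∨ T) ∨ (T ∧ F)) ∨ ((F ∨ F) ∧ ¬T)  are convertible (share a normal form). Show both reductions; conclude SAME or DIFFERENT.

Term A:
  start: ¬(¬¬F ∧ ¬(F ∧ F))
  →1  ¬¬¬F ∨ ¬¬(F ∧ F)
  →2  ¬F ∨ ¬¬(F ∧ F)
  →3  T ∨ ¬¬(F ∧ F)
  →4  T

Term B:
  start: ((T ∨ T) ∨ (T ∧ F)) ∨ ((F ∨ F) ∧ ¬T)
  →1  (T ∨ (T ∧ F)) ∨ ((F ∨ F) ∧ ¬T)
  →2  T ∨ ((F ∨ F) ∧ ¬T)
  →3  T

Answer: SAME — A ⇓ T, B ⇓ T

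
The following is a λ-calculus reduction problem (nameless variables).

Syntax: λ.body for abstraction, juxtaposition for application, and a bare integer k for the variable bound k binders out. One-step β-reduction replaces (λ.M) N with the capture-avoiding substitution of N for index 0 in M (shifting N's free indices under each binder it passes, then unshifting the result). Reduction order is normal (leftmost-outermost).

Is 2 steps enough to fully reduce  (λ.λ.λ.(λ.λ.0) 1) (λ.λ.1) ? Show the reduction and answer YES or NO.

Answer: YES — reaches normal form λ.λ.λ.0 in 2 ≤ 2 steps

Working:
  start: (λ.λ.λ.(λ.λ.0) 1) (λ.λ.1)
  [1] λ.λ.(λ.λ.0) 1
  [2] λ.λ.λ.0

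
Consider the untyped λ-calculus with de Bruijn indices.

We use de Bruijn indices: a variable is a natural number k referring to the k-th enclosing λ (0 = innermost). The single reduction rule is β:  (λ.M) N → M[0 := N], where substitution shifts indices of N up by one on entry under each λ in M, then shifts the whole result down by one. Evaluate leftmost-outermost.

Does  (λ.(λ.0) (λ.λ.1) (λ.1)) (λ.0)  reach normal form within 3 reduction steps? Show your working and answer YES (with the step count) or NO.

Answer: YES — reaches normal form λ.λ.λ.0 in 3 ≤ 3 steps

Working:
  start: (λ.(λ.0) (λ.λ.1) (λ.1)) (λ.0)
  →1  (λ.0) (λ.λ.1) (λ.λ.0)
  →2  (λ.λ.1) (λ.λ.0)
  →3  λ.λ.λ.0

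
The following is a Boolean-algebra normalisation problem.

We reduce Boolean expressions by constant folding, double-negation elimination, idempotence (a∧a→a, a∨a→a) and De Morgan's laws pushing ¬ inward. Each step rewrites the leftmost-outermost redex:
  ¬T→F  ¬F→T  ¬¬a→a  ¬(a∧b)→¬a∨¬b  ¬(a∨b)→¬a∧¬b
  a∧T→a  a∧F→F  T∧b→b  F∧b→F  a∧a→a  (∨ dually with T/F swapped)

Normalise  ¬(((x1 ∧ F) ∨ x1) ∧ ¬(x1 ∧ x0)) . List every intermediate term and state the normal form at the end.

Answer: normal form = ¬x1 ∨ (x1 ∧ x0)  (in 7 steps)

Working:
  start: ¬(((x1 ∧ F) ∨ x1) ∧ ¬(x1 ∧ x0))
  →1  ¬((x1 ∧ F) ∨ x1) ∨ ¬¬(x1 ∧ x0)
  →2  (¬(x1 ∧ F) ∧ ¬x1) ∨ ¬¬(x1 ∧ x0)
  →3  ((¬x1 ∨ ¬F) ∧ ¬x1) ∨ ¬¬(x1 ∧ x0)
  →4  ((¬x1 ∨ T) ∧ ¬x1) ∨ ¬¬(x1 ∧ x0)
  →5  (T ∧ ¬x1) ∨ ¬¬(x1 ∧ x0)
  →6  ¬x1 ∨ ¬¬(x1 ∧ x0)
  →7  ¬x1 ∨ (x1 ∧ x0)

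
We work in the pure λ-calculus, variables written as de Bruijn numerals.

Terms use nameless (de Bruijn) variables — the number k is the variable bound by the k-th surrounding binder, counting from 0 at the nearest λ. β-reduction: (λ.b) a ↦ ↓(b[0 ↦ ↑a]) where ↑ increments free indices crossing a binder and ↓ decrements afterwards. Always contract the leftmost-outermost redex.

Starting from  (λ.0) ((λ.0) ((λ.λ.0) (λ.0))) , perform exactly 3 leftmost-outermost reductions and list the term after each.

  start: (λ.0) ((λ.0) ((λ.λ.0) (λ.0)))
  step 1: (λ.0) ((λ.λ.0) (λ.0))
  step 2: (λ.λ.0) (λ.0)
  step 3: λ.0

Answer: after 3 steps: λ.0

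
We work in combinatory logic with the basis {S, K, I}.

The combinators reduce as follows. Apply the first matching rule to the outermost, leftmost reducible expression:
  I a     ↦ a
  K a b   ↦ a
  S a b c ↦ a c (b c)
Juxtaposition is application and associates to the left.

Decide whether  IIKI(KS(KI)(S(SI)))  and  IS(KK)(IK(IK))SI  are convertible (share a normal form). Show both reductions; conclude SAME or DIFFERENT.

Answer: DIFFERENT — A ⇓ I, B ⇓ K

Working:
Term A:
  start: IIKI(KS(KI)(S(SI)))
  [1] IKI(KS(KI)(S(SI)))
  [2] KI(KS(KI)(S(SI)))
  [3] I

Term B:
  start: IS(KK)(IK(IK))SI
  [1] S(KK)(IK(IK))SI
  [2] KKS(IK(IK)S)I
  [3] K(IK(IK)S)I
  [4] IK(IK)S
  [5] K(IK)S
  [6] IK
  [7] K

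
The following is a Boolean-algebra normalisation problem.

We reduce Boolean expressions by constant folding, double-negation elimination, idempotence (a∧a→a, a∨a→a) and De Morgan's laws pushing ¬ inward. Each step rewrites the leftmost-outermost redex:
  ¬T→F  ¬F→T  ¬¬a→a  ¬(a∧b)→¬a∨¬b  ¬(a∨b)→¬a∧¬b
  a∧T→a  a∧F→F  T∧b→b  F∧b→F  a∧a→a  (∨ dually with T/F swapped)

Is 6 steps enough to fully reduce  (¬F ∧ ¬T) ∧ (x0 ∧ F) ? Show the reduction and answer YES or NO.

  start: (¬F ∧ ¬T) ∧ (x0 ∧ F)
  step 1: (T ∧ ¬T) ∧ (x0 ∧ F)
  step 2: ¬T ∧ (x0 ∧ F)
  step 3: F ∧ (x0 ∧ F)
  step 4: F

Answer: YES — reaches normal form F in 4 ≤ 6 steps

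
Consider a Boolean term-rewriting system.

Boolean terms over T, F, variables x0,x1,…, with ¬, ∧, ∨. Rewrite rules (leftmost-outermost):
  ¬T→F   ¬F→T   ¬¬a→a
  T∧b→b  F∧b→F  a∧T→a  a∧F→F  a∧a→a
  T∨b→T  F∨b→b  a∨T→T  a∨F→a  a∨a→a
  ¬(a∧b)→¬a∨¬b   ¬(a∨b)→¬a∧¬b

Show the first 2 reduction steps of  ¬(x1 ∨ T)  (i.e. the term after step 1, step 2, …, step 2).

  start: ¬(x1 ∨ T)
  [1] ¬x1 ∧ ¬T
  [2] ¬x1 ∧ F

Answer: after 2 steps: ¬x1 ∧ F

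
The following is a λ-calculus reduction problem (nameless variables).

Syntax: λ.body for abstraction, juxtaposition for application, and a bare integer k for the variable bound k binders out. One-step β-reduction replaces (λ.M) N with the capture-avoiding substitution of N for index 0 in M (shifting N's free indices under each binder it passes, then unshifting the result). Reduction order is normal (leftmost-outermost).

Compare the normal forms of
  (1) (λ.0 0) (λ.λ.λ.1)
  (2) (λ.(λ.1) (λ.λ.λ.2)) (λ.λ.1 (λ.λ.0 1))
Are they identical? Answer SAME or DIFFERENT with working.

Term A:
  start: (λ.0 0) (λ.λ.λ.1)
  step 1: (λ.λ.λ.1) (λ.λ.λ.1)
  step 2: λ.λ.1

Term B:
  start: (λ.(λ.1) (λ.λ.λ.2)) (λ.λ.1 (λ.λ.0 1))
  step 1: (λ.λ.λ.1 (λ.λ.0 1)) (λ.λ.λ.2)
  step 2: λ.λ.1 (λ.λ.0 1)

Answer: DIFFERENT — A ⇓ λ.λ.1, B ⇓ λ.λ.1 (λ.λ.0 1)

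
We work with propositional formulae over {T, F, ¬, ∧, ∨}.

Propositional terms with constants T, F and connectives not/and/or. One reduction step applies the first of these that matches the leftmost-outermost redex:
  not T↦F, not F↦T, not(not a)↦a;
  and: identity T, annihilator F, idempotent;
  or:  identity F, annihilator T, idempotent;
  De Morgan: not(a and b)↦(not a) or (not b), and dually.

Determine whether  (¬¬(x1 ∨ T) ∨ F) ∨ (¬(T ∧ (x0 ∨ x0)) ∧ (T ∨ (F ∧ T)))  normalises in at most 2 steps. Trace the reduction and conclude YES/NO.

  start: (¬¬(x1 ∨ T) ∨ F) ∨ (¬(T ∧ (x0 ∨ x0)) ∧ (T ∨ (F ∧ T)))
  step 1: ¬¬(x1 ∨ T) ∨ (¬(T ∧ (x0 ∨ x0)) ∧ (T ∨ (F ∧ T)))
  step 2: (x1 ∨ T) ∨ (¬(T ∧ (x0 ∨ x0)) ∧ (T ∨ (F ∧ T)))

Answer: NO — after 2 steps the term is (x1 ∨ T) ∨ (¬(T ∧ (x0 ∨ x0)) ∧ (T ∨ (F ∧ T))), not yet normal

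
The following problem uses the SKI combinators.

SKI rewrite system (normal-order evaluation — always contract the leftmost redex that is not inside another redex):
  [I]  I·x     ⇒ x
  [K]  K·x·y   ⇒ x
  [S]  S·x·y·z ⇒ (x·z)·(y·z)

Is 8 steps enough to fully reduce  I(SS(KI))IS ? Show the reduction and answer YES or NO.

  start: I(SS(KI))IS
  step 1: SS(KI)IS
  step 2: SI(KII)S
  step 3: IS(KIIS)
  step 4: S(KIIS)
  step 5: S(IS)
  step 6: SS

Answer: YES — reaches normal form SS in 6 ≤ 8 steps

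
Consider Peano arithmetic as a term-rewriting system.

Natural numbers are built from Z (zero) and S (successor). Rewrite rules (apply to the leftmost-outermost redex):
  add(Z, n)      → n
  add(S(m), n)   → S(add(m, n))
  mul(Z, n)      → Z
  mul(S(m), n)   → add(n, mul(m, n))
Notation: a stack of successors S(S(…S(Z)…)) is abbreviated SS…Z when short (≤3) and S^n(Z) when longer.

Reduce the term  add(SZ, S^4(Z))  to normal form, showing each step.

Answer: normal form = S^5(Z)  (in 2 steps)

Working:
  start: add(SZ, S^4(Z))
  →1  S(add(Z, S^4(Z)))
  →2  S^5(Z)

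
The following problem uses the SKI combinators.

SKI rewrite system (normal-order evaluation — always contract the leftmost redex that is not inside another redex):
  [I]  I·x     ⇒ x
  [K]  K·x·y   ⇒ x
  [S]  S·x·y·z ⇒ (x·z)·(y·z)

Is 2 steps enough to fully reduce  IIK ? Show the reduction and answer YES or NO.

Answer: YES — reaches normal form K in 2 ≤ 2 steps

Reduction:
  start: IIK
  →1  IK
  →2  K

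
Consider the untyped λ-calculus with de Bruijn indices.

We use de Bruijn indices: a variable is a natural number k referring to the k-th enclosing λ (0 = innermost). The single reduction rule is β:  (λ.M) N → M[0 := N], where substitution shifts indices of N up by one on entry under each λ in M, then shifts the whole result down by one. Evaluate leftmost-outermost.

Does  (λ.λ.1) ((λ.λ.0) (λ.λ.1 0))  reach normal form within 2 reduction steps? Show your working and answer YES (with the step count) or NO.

  start: (λ.λ.1) ((λ.λ.0) (λ.λ.1 0))
  step 1: λ.(λ.λ.0) (λ.λ.1 0)
  step 2: λ.λ.0

Answer: YES — reaches normal form λ.λ.0 in 2 ≤ 2 steps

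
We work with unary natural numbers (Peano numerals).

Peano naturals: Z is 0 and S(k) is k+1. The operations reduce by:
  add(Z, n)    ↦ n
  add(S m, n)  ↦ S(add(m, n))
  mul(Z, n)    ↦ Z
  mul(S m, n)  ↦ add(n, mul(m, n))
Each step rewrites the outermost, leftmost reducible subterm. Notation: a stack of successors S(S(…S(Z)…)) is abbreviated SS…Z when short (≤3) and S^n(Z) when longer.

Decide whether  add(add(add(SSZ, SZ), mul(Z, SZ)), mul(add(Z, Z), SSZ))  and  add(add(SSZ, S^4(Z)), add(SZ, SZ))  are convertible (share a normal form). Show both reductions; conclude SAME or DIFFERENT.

Term A:
  start: add(add(add(SSZ, SZ), mul(Z, SZ)), mul(add(Z, Z), SSZ))
  step 1: add(add(S(add(SZ, SZ)), mul(Z, SZ)), mul(add(Z, Z), SSZ))
  step 2: add(S(add(add(SZ, SZ), mul(Z, SZ))), mul(add(Z, Z), SSZ))
  step 3: S(add(add(add(SZ, SZ), mul(Z, SZ)), mul(add(Z, Z), SSZ)))
  step 4: S(add(add(S(add(Z, SZ)), mul(Z, SZ)), mul(add(Z, Z), SSZ)))
  step 5: S(add(S(add(add(Z, SZ), mul(Z, SZ))), mul(add(Z, Z), SSZ)))
  step 6: S(S(add(add(add(Z, SZ), mul(Z, SZ)), mul(add(Z, Z), SSZ))))
  step 7: S(S(add(add(SZ, mul(Z, SZ)), mul(add(Z, Z), SSZ))))
  step 8: S(S(add(S(add(Z, mul(Z, SZ))), mul(add(Z, Z), SSZ))))
  step 9: S(S(S(add(add(Z, mul(Z, SZ)), mul(add(Z, Z), SSZ)))))
  step 10: S(S(S(add(mul(Z, SZ), mul(add(Z, Z), SSZ)))))
  step 11: S(S(S(add(Z, mul(add(Z, Z), SSZ)))))
  step 12: S(S(S(mul(add(Z, Z), SSZ))))
  step 13: S(S(S(mul(Z, SSZ))))
  step 14: SSSZ

Term B:
  start: add(add(SSZ, S^4(Z)), add(SZ, SZ))
  step 1: add(S(add(SZ, S^4(Z))), add(SZ, SZ))
  step 2: S(add(add(SZ, S^4(Z)), add(SZ, SZ)))
  step 3: S(add(S(add(Z, S^4(Z))), add(SZ, SZ)))
  step 4: S(S(add(add(Z, S^4(Z)), add(SZ, SZ))))
  step 5: S(S(add(S^4(Z), add(SZ, SZ))))
  step 6: S(S(S(add(SSSZ, add(SZ, SZ)))))
  step 7: S(S(S(S(add(SSZ, add(SZ, SZ))))))
  step 8: S(S(S(S(S(add(SZ, add(SZ, SZ)))))))
  step 9: S(S(S(S(S(S(add(Z, add(SZ, SZ))))))))
  step 10: S(S(S(S(S(S(add(SZ, SZ)))))))
  step 11: S(S(S(S(S(S(S(add(Z, SZ))))))))
  step 12: S^8(Z)

Answer: DIFFERENT — A ⇓ SSSZ, B ⇓ S^8(Z)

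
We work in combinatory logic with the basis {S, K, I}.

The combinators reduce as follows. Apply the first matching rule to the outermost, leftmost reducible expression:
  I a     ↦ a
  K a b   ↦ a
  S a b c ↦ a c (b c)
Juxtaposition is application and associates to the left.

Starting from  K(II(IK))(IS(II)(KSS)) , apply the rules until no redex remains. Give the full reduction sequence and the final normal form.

  start: K(II(IK))(IS(II)(KSS))
  [1] II(IK)
  [2] I(IK)
  [3] IK
  [4] K

Answer: normal form = K  (in 4 steps)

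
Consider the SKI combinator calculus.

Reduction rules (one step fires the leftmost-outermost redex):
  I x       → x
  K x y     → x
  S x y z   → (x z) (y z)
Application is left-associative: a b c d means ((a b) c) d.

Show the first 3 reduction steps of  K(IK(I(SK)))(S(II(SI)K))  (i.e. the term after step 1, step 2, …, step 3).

Answer: after 3 steps: K(SK)

Working:
  start: K(IK(I(SK)))(S(II(SI)K))
  →1  IK(I(SK))
  →2  K(I(SK))
  →3  K(SK)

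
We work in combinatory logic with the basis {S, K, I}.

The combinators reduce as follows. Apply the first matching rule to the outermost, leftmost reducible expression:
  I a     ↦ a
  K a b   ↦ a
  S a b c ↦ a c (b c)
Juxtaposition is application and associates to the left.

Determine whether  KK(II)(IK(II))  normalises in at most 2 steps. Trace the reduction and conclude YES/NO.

Answer: NO — after 2 steps the term is K(K(II)), not yet normal

Working:
  start: KK(II)(IK(II))
  →1  K(IK(II))
  →2  K(K(II))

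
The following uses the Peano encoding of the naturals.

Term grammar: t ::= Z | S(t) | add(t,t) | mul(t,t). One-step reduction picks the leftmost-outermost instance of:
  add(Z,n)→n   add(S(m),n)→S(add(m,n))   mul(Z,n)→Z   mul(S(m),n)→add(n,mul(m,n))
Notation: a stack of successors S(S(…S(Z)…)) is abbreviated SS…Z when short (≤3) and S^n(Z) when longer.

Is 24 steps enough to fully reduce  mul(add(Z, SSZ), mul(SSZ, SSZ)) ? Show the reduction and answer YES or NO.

Answer: NO — after 24 steps the term is S(S(S(S(S(S(add(add(SSZ, mul(Z, SSZ)), mul(Z, mul(SSZ, SSZ))))))))), not yet normal

Working:
  start: mul(add(Z, SSZ), mul(SSZ, SSZ))
  [1] mul(SSZ, mul(SSZ, SSZ))
  [2] add(mul(SSZ, SSZ), mul(SZ, mul(SSZ, SSZ)))
  [3] add(add(SSZ, mul(SZ, SSZ)), mul(SZ, mul(SSZ, SSZ)))
  [4] add(S(add(SZ, mul(SZ, SSZ))), mul(SZ, mul(SSZ, SSZ)))
  [5] S(add(add(SZ, mul(SZ, SSZ)), mul(SZ, mul(SSZ, SSZ))))
  [6] S(add(S(add(Z, mul(SZ, SSZ))), mul(SZ, mul(SSZ, SSZ))))
  [7] S(S(add(add(Z, mul(SZ, SSZ)), mul(SZ, mul(SSZ, SSZ)))))
  [8] S(S(add(mul(SZ, SSZ), mul(SZ, mul(SSZ, SSZ)))))
  [9] S(S(add(add(SSZ, mul(Z, SSZ)), mul(SZ, mul(SSZ, SSZ)))))
  [10] S(S(add(S(add(SZ, mul(Z, SSZ))), mul(SZ, mul(SSZ, SSZ)))))
  [11] S(S(S(add(add(SZ, mul(Z, SSZ)), mul(SZ, mul(SSZ, SSZ))))))
  [12] S(S(S(add(S(add(Z, mul(Z, SSZ))), mul(SZ, mul(SSZ, SSZ))))))
  [13] S(S(S(S(add(add(Z, mul(Z, SSZ)), mul(SZ, mul(SSZ, SSZ)))))))
  [14] S(S(S(S(add(mul(Z, SSZ), mul(SZ, mul(SSZ, SSZ)))))))
  [15] S(S(S(S(add(Z, mul(SZ, mul(SSZ, SSZ)))))))
  [16] S(S(S(S(mul(SZ, mul(SSZ, SSZ))))))
  [17] S(S(S(S(add(mul(SSZ, SSZ), mul(Z, mul(SSZ, SSZ)))))))
  [18] S(S(S(S(add(add(SSZ, mul(SZ, SSZ)), mul(Z, mul(SSZ, SSZ)))))))
  [19] S(S(S(S(add(S(add(SZ, mul(SZ, SSZ))), mul(Z, mul(SSZ, SSZ)))))))
  [20] S(S(S(S(S(add(add(SZ, mul(SZ, SSZ)), mul(Z, mul(SSZ, SSZ))))))))
  [21] S(S(S(S(S(add(S(add(Z, mul(SZ, SSZ))), mul(Z, mul(SSZ, SSZ))))))))
  [22] S(S(S(S(S(S(add(add(Z, mul(SZ, SSZ)), mul(Z, mul(SSZ, SSZ)))))))))
  [23] S(S(S(S(S(S(add(mul(SZ, SSZ), mul(Z, mul(SSZ, SSZ)))))))))
  [24] S(S(S(S(S(S(add(add(SSZ, mul(Z, SSZ)), mul(Z, mul(SSZ, SSZ)))))))))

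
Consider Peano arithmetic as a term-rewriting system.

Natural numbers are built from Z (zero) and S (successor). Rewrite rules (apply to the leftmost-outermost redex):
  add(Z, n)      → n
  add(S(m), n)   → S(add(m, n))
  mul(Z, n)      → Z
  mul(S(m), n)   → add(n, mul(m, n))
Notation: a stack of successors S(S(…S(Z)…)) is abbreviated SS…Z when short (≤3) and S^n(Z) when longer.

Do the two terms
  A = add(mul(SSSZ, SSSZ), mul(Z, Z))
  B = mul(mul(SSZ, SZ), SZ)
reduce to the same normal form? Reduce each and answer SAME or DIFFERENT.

Term A:
  start: add(mul(SSSZ, SSSZ), mul(Z, Z))
  →1  add(add(SSSZ, mul(SSZ, SSSZ)), mul(Z, Z))
  →2  add(S(add(SSZ, mul(SSZ, SSSZ))), mul(Z, Z))
  →3  S(add(add(SSZ, mul(SSZ, SSSZ)), mul(Z, Z)))
  →4  S(add(S(add(SZ, mul(SSZ, SSSZ))), mul(Z, Z)))
  →5  S(S(add(add(SZ, mul(SSZ, SSSZ)), mul(Z, Z))))
  →6  S(S(add(S(add(Z, mul(SSZ, SSSZ))), mul(Z, Z))))
  →7  S(S(S(add(add(Z, mul(SSZ, SSSZ)), mul(Z, Z)))))
  →8  S(S(S(add(mul(SSZ, SSSZ), mul(Z, Z)))))
  →9  S(S(S(add(add(SSSZ, mul(SZ, SSSZ)), mul(Z, Z)))))
  →10  S(S(S(add(S(add(SSZ, mul(SZ, SSSZ))), mul(Z, Z)))))
  →11  S(S(S(S(add(add(SSZ, mul(SZ, SSSZ)), mul(Z, Z))))))
  →12  S(S(S(S(add(S(add(SZ, mul(SZ, SSSZ))), mul(Z, Z))))))
  →13  S(S(S(S(S(add(add(SZ, mul(SZ, SSSZ)), mul(Z, Z)))))))
  →14  S(S(S(S(S(add(S(add(Z, mul(SZ, SSSZ))), mul(Z, Z)))))))
  →15  S(S(S(S(S(S(add(add(Z, mul(SZ, SSSZ)), mul(Z, Z))))))))
  →16  S(S(S(S(S(S(add(mul(SZ, SSSZ), mul(Z, Z))))))))
  →17  S(S(S(S(S(S(add(add(SSSZ, mul(Z, SSSZ)), mul(Z, Z))))))))
  →18  S(S(S(S(S(S(add(S(add(SSZ, mul(Z, SSSZ))), mul(Z, Z))))))))
  →19  S(S(S(S(S(S(S(add(add(SSZ, mul(Z, SSSZ)), mul(Z, Z)))))))))
  →20  S(S(S(S(S(S(S(add(S(add(SZ, mul(Z, SSSZ))), mul(Z, Z)))))))))
  →21  S(S(S(S(S(S(S(S(add(add(SZ, mul(Z, SSSZ)), mul(Z, Z))))))))))
  →22  S(S(S(S(S(S(S(S(add(S(add(Z, mul(Z, SSSZ))), mul(Z, Z))))))))))
  →23  S(S(S(S(S(S(S(S(S(add(add(Z, mul(Z, SSSZ)), mul(Z, Z)))))))))))
  →24  S(S(S(S(S(S(S(S(S(add(mul(Z, SSSZ), mul(Z, Z)))))))))))
  →25  S(S(S(S(S(S(S(S(S(add(Z, mul(Z, Z)))))))))))
  →26  S(S(S(S(S(S(S(S(S(mul(Z, Z))))))))))
  →27  S^9(Z)

Term B:
  start: mul(mul(SSZ, SZ), SZ)
  →1  mul(add(SZ, mul(SZ, SZ)), SZ)
  →2  mul(S(add(Z, mul(SZ, SZ))), SZ)
  →3  add(SZ, mul(add(Z, mul(SZ, SZ)), SZ))
  →4  S(add(Z, mul(add(Z, mul(SZ, SZ)), SZ)))
  →5  S(mul(add(Z, mul(SZ, SZ)), SZ))
  →6  S(mul(mul(SZ, SZ), SZ))
  →7  S(mul(add(SZ, mul(Z, SZ)), SZ))
  →8  S(mul(S(add(Z, mul(Z, SZ))), SZ))
  →9  S(add(SZ, mul(add(Z, mul(Z, SZ)), SZ)))
  →10  S(S(add(Z, mul(add(Z, mul(Z, SZ)), SZ))))
  →11  S(S(mul(add(Z, mul(Z, SZ)), SZ)))
  →12  S(S(mul(mul(Z, SZ), SZ)))
  →13  S(S(mul(Z, SZ)))
  →14  SSZ

Answer: DIFFERENT — A ⇓ S^9(Z), B ⇓ SSZ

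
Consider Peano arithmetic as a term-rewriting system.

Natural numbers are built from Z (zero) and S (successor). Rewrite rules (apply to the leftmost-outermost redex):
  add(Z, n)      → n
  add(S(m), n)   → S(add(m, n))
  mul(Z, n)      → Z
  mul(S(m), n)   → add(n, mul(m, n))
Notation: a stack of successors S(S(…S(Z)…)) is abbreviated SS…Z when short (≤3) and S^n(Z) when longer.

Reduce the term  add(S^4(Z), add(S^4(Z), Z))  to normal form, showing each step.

  start: add(S^4(Z), add(S^4(Z), Z))
  step 1: S(add(SSSZ, add(S^4(Z), Z)))
  step 2: S(S(add(SSZ, add(S^4(Z), Z))))
  step 3: S(S(S(add(SZ, add(S^4(Z), Z)))))
  step 4: S(S(S(S(add(Z, add(S^4(Z), Z))))))
  step 5: S(S(S(S(add(S^4(Z), Z)))))
  step 6: S(S(S(S(S(add(SSSZ, Z))))))
  step 7: S(S(S(S(S(S(add(SSZ, Z)))))))
  step 8: S(S(S(S(S(S(S(add(SZ, Z))))))))
  step 9: S(S(S(S(S(S(S(S(add(Z, Z)))))))))
  step 10: S^8(Z)

Answer: normal form = S^8(Z)  (in 10 steps)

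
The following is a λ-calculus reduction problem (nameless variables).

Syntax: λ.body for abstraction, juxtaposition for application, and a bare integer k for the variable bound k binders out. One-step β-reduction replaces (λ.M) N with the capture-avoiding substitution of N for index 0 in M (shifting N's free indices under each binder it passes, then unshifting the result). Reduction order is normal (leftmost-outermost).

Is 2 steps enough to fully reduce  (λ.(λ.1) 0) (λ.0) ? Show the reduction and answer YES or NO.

  start: (λ.(λ.1) 0) (λ.0)
  step 1: (λ.λ.0) (λ.0)
  step 2: λ.0

Answer: YES — reaches normal form λ.0 in 2 ≤ 2 steps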